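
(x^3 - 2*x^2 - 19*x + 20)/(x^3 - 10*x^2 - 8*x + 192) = (x^2 - 6*x + 5)/(x^2 - 14*x + 48)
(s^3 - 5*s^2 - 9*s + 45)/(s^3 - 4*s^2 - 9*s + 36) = (s - 5)/(s - 4)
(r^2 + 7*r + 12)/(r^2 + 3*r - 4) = (r + 3)/(r - 1)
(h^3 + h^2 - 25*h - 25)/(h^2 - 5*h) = h + 6 + 5/h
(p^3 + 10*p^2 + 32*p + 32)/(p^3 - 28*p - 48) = (p + 4)/(p - 6)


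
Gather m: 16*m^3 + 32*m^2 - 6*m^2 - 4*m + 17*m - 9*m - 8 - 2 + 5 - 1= 16*m^3 + 26*m^2 + 4*m - 6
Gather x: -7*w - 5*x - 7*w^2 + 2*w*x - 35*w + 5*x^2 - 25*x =-7*w^2 - 42*w + 5*x^2 + x*(2*w - 30)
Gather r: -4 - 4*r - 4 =-4*r - 8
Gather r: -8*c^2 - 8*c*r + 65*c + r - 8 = -8*c^2 + 65*c + r*(1 - 8*c) - 8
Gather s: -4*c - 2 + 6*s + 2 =-4*c + 6*s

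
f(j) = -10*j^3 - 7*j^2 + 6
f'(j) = -30*j^2 - 14*j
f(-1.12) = 11.27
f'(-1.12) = -21.95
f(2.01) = -103.49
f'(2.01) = -149.34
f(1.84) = -79.99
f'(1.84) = -127.33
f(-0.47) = 5.49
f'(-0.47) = -0.05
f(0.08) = 5.95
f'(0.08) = -1.31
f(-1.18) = 12.68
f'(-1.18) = -25.25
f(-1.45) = 21.77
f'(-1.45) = -42.78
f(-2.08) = 65.70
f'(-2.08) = -100.67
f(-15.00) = 32181.00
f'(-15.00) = -6540.00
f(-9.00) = 6729.00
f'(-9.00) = -2304.00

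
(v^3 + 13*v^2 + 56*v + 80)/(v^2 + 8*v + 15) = (v^2 + 8*v + 16)/(v + 3)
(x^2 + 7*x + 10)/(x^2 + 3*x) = (x^2 + 7*x + 10)/(x*(x + 3))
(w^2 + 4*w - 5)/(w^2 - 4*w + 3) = (w + 5)/(w - 3)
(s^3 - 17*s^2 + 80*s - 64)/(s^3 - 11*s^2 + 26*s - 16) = (s - 8)/(s - 2)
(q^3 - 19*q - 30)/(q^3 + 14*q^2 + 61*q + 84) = (q^2 - 3*q - 10)/(q^2 + 11*q + 28)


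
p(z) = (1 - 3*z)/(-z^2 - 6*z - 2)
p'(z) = (1 - 3*z)*(2*z + 6)/(-z^2 - 6*z - 2)^2 - 3/(-z^2 - 6*z - 2) = (-3*z^2 + 2*z + 12)/(z^4 + 12*z^3 + 40*z^2 + 24*z + 4)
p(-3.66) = 1.82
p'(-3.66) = -0.82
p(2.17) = 0.28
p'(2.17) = 0.01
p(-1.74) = 1.15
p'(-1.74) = -0.02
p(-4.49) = 3.03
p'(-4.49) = -2.51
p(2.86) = 0.28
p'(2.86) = -0.01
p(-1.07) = 1.29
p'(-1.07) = 0.60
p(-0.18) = -1.62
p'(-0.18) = 12.73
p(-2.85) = 1.37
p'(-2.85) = -0.37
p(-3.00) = 1.43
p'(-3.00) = -0.43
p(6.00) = 0.23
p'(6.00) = -0.02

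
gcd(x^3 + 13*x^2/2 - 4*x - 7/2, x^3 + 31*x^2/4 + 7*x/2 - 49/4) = x^2 + 6*x - 7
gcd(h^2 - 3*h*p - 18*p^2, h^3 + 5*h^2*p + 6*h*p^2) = h + 3*p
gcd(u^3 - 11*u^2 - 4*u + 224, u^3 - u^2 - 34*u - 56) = u^2 - 3*u - 28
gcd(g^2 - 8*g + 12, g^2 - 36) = g - 6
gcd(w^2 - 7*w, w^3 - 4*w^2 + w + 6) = 1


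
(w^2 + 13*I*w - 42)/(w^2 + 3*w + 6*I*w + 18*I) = (w + 7*I)/(w + 3)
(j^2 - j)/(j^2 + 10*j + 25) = j*(j - 1)/(j^2 + 10*j + 25)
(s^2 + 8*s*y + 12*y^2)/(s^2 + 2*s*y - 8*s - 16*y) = (s + 6*y)/(s - 8)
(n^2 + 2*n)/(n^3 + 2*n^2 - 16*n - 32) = n/(n^2 - 16)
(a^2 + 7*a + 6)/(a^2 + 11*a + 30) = (a + 1)/(a + 5)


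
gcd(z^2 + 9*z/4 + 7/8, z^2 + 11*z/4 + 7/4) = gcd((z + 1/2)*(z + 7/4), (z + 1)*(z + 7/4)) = z + 7/4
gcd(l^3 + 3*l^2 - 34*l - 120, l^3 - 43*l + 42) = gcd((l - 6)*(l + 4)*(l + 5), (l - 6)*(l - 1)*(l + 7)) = l - 6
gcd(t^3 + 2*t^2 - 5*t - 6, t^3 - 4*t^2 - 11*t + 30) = t^2 + t - 6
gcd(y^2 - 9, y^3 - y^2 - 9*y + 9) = y^2 - 9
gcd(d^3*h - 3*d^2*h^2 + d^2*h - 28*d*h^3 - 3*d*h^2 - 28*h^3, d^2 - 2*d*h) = 1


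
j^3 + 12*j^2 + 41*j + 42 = (j + 2)*(j + 3)*(j + 7)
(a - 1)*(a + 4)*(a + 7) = a^3 + 10*a^2 + 17*a - 28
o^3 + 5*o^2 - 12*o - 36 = (o - 3)*(o + 2)*(o + 6)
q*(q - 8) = q^2 - 8*q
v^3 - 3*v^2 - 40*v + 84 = (v - 7)*(v - 2)*(v + 6)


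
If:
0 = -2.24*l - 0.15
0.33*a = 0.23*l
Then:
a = -0.05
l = -0.07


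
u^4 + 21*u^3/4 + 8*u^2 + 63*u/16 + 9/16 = (u + 1/4)*(u + 1/2)*(u + 3/2)*(u + 3)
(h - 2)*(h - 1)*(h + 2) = h^3 - h^2 - 4*h + 4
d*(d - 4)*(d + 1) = d^3 - 3*d^2 - 4*d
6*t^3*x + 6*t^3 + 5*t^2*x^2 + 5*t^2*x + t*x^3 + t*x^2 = (2*t + x)*(3*t + x)*(t*x + t)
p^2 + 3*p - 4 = (p - 1)*(p + 4)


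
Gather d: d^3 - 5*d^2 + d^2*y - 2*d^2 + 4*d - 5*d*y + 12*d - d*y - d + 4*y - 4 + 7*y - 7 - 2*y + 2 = d^3 + d^2*(y - 7) + d*(15 - 6*y) + 9*y - 9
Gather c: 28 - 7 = 21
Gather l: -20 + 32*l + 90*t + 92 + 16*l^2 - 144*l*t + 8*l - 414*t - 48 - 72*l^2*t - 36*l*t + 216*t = l^2*(16 - 72*t) + l*(40 - 180*t) - 108*t + 24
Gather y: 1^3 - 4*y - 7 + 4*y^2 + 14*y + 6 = 4*y^2 + 10*y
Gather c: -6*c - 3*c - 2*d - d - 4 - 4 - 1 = -9*c - 3*d - 9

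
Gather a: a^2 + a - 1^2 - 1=a^2 + a - 2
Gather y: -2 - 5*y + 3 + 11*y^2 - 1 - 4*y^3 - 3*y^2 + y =-4*y^3 + 8*y^2 - 4*y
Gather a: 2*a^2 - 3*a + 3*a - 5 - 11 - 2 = 2*a^2 - 18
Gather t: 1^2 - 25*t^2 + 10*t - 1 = -25*t^2 + 10*t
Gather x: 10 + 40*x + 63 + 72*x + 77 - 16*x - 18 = 96*x + 132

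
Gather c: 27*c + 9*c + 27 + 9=36*c + 36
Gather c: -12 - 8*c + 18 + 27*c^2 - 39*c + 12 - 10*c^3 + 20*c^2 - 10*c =-10*c^3 + 47*c^2 - 57*c + 18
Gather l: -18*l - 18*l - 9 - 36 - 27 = -36*l - 72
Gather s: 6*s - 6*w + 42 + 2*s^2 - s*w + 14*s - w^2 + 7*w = 2*s^2 + s*(20 - w) - w^2 + w + 42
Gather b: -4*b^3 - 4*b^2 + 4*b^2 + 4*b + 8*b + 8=-4*b^3 + 12*b + 8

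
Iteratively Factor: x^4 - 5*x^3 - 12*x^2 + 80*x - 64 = (x + 4)*(x^3 - 9*x^2 + 24*x - 16) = (x - 4)*(x + 4)*(x^2 - 5*x + 4) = (x - 4)^2*(x + 4)*(x - 1)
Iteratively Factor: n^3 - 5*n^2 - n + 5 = (n - 5)*(n^2 - 1) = (n - 5)*(n - 1)*(n + 1)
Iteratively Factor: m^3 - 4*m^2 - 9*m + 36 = (m - 3)*(m^2 - m - 12) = (m - 4)*(m - 3)*(m + 3)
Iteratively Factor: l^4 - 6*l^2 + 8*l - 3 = (l - 1)*(l^3 + l^2 - 5*l + 3) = (l - 1)*(l + 3)*(l^2 - 2*l + 1) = (l - 1)^2*(l + 3)*(l - 1)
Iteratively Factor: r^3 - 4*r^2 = (r)*(r^2 - 4*r) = r^2*(r - 4)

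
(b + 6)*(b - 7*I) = b^2 + 6*b - 7*I*b - 42*I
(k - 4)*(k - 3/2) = k^2 - 11*k/2 + 6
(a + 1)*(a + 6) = a^2 + 7*a + 6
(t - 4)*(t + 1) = t^2 - 3*t - 4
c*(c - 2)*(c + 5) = c^3 + 3*c^2 - 10*c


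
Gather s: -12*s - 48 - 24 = -12*s - 72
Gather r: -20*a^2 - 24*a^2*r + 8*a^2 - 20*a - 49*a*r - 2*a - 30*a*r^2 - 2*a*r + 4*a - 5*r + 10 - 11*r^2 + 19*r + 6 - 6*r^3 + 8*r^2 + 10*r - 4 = -12*a^2 - 18*a - 6*r^3 + r^2*(-30*a - 3) + r*(-24*a^2 - 51*a + 24) + 12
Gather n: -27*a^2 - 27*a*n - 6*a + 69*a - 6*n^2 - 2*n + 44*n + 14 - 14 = -27*a^2 + 63*a - 6*n^2 + n*(42 - 27*a)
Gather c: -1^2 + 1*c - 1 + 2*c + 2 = 3*c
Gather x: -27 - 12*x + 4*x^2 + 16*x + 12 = 4*x^2 + 4*x - 15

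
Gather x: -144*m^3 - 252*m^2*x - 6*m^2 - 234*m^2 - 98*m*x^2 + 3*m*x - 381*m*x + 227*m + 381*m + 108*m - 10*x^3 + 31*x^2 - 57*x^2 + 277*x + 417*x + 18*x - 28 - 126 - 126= -144*m^3 - 240*m^2 + 716*m - 10*x^3 + x^2*(-98*m - 26) + x*(-252*m^2 - 378*m + 712) - 280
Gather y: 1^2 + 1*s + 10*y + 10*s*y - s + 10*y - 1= y*(10*s + 20)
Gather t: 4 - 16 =-12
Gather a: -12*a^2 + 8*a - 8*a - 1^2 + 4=3 - 12*a^2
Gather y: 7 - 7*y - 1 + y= 6 - 6*y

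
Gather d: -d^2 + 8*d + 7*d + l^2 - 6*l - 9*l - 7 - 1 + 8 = -d^2 + 15*d + l^2 - 15*l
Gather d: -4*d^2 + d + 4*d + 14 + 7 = -4*d^2 + 5*d + 21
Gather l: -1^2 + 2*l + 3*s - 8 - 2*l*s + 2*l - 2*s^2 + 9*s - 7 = l*(4 - 2*s) - 2*s^2 + 12*s - 16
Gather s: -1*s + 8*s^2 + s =8*s^2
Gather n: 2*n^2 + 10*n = 2*n^2 + 10*n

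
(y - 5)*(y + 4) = y^2 - y - 20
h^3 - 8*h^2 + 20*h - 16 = (h - 4)*(h - 2)^2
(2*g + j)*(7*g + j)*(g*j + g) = 14*g^3*j + 14*g^3 + 9*g^2*j^2 + 9*g^2*j + g*j^3 + g*j^2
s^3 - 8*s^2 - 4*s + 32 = (s - 8)*(s - 2)*(s + 2)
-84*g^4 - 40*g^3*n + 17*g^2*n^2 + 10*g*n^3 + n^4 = (-2*g + n)*(2*g + n)*(3*g + n)*(7*g + n)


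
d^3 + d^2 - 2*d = d*(d - 1)*(d + 2)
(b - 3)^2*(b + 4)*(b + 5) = b^4 + 3*b^3 - 25*b^2 - 39*b + 180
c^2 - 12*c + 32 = (c - 8)*(c - 4)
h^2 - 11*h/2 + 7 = (h - 7/2)*(h - 2)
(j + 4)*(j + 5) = j^2 + 9*j + 20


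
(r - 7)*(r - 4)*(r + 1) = r^3 - 10*r^2 + 17*r + 28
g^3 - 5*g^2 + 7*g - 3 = (g - 3)*(g - 1)^2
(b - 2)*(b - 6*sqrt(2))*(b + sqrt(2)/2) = b^3 - 11*sqrt(2)*b^2/2 - 2*b^2 - 6*b + 11*sqrt(2)*b + 12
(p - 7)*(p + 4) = p^2 - 3*p - 28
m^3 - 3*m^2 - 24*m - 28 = (m - 7)*(m + 2)^2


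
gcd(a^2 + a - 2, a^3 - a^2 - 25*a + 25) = a - 1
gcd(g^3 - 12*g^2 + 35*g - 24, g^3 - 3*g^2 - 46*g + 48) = g^2 - 9*g + 8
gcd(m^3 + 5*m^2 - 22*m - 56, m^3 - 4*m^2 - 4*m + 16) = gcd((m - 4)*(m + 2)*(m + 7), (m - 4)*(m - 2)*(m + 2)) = m^2 - 2*m - 8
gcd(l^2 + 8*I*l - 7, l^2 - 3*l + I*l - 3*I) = l + I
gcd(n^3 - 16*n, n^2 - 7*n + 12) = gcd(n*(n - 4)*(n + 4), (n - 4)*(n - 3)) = n - 4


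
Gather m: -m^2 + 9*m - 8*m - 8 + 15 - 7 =-m^2 + m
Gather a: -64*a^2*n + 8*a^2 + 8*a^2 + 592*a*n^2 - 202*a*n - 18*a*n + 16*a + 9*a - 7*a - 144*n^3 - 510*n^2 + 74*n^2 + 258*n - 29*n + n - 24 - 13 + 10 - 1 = a^2*(16 - 64*n) + a*(592*n^2 - 220*n + 18) - 144*n^3 - 436*n^2 + 230*n - 28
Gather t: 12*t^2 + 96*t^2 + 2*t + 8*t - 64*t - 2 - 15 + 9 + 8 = 108*t^2 - 54*t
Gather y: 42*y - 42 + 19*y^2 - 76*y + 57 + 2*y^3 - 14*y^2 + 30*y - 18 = 2*y^3 + 5*y^2 - 4*y - 3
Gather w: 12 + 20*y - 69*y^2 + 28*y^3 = 28*y^3 - 69*y^2 + 20*y + 12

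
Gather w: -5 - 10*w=-10*w - 5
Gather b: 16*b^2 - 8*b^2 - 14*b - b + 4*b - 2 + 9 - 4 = 8*b^2 - 11*b + 3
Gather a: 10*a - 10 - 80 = 10*a - 90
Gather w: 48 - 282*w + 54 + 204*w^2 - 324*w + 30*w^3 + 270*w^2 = 30*w^3 + 474*w^2 - 606*w + 102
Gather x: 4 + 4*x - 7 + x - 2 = 5*x - 5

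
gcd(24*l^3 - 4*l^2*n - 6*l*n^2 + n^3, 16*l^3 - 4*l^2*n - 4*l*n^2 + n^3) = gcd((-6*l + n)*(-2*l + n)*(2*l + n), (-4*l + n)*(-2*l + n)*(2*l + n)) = 4*l^2 - n^2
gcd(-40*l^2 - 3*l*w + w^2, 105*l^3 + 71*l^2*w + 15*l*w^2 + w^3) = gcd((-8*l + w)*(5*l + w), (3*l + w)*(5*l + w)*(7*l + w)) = 5*l + w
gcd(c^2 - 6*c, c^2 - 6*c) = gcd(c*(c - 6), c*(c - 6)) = c^2 - 6*c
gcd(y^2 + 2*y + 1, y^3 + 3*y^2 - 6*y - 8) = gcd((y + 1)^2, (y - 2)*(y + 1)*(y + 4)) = y + 1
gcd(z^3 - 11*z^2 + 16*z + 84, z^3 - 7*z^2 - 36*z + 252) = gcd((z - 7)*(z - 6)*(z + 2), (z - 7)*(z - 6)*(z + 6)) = z^2 - 13*z + 42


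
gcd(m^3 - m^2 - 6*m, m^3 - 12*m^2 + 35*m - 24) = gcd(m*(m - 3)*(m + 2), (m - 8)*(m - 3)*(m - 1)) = m - 3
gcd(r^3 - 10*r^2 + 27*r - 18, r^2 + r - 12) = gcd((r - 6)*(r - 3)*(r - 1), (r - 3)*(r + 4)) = r - 3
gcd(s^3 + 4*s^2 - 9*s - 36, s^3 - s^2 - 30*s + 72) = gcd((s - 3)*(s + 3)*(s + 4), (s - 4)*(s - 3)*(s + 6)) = s - 3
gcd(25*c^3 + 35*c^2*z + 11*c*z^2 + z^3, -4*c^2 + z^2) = 1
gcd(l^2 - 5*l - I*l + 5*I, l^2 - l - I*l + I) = l - I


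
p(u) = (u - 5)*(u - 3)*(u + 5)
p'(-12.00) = 479.00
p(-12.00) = -1785.00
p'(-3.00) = 20.00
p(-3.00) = 96.00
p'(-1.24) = -12.95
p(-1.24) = 99.48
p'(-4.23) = 54.06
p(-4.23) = 51.38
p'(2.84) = -17.84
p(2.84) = 2.71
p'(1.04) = -28.00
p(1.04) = 46.88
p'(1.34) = -27.65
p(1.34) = 38.52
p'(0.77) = -27.84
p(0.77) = 54.43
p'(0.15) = -25.83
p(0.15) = 71.19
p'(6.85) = 74.67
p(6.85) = 84.40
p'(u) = (u - 5)*(u - 3) + (u - 5)*(u + 5) + (u - 3)*(u + 5)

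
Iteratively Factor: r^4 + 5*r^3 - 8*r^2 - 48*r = (r + 4)*(r^3 + r^2 - 12*r) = (r + 4)^2*(r^2 - 3*r) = (r - 3)*(r + 4)^2*(r)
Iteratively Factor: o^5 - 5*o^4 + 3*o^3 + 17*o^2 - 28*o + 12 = (o - 3)*(o^4 - 2*o^3 - 3*o^2 + 8*o - 4) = (o - 3)*(o + 2)*(o^3 - 4*o^2 + 5*o - 2) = (o - 3)*(o - 1)*(o + 2)*(o^2 - 3*o + 2) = (o - 3)*(o - 1)^2*(o + 2)*(o - 2)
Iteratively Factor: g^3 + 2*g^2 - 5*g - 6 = (g - 2)*(g^2 + 4*g + 3) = (g - 2)*(g + 3)*(g + 1)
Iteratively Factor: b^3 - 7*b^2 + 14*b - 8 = (b - 4)*(b^2 - 3*b + 2) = (b - 4)*(b - 2)*(b - 1)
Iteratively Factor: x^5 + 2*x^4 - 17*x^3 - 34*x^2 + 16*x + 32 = (x - 4)*(x^4 + 6*x^3 + 7*x^2 - 6*x - 8) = (x - 4)*(x + 4)*(x^3 + 2*x^2 - x - 2) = (x - 4)*(x + 1)*(x + 4)*(x^2 + x - 2) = (x - 4)*(x - 1)*(x + 1)*(x + 4)*(x + 2)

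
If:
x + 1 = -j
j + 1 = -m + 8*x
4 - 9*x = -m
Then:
No Solution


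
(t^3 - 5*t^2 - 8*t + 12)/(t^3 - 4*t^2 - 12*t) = (t - 1)/t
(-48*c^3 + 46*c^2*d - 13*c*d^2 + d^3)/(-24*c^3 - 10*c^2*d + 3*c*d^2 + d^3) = (16*c^2 - 10*c*d + d^2)/(8*c^2 + 6*c*d + d^2)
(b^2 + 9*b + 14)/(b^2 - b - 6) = (b + 7)/(b - 3)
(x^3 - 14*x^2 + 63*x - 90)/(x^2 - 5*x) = x - 9 + 18/x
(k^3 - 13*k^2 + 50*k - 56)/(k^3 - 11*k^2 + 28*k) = (k - 2)/k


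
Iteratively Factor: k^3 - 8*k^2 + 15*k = (k - 3)*(k^2 - 5*k) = k*(k - 3)*(k - 5)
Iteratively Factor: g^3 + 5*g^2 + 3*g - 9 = (g - 1)*(g^2 + 6*g + 9) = (g - 1)*(g + 3)*(g + 3)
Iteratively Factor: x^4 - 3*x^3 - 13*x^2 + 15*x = (x)*(x^3 - 3*x^2 - 13*x + 15) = x*(x - 1)*(x^2 - 2*x - 15) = x*(x - 5)*(x - 1)*(x + 3)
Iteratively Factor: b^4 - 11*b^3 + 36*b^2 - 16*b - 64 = (b - 4)*(b^3 - 7*b^2 + 8*b + 16) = (b - 4)*(b + 1)*(b^2 - 8*b + 16) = (b - 4)^2*(b + 1)*(b - 4)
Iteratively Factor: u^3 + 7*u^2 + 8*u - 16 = (u - 1)*(u^2 + 8*u + 16) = (u - 1)*(u + 4)*(u + 4)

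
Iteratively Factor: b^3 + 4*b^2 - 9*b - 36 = (b + 3)*(b^2 + b - 12) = (b + 3)*(b + 4)*(b - 3)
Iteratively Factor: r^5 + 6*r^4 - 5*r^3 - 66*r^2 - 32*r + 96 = (r + 4)*(r^4 + 2*r^3 - 13*r^2 - 14*r + 24) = (r - 3)*(r + 4)*(r^3 + 5*r^2 + 2*r - 8) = (r - 3)*(r - 1)*(r + 4)*(r^2 + 6*r + 8) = (r - 3)*(r - 1)*(r + 2)*(r + 4)*(r + 4)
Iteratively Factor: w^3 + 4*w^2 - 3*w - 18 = (w - 2)*(w^2 + 6*w + 9) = (w - 2)*(w + 3)*(w + 3)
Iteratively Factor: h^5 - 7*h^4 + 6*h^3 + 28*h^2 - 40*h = (h - 2)*(h^4 - 5*h^3 - 4*h^2 + 20*h) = (h - 5)*(h - 2)*(h^3 - 4*h) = h*(h - 5)*(h - 2)*(h^2 - 4) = h*(h - 5)*(h - 2)^2*(h + 2)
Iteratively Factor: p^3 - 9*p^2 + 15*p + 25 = (p - 5)*(p^2 - 4*p - 5) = (p - 5)*(p + 1)*(p - 5)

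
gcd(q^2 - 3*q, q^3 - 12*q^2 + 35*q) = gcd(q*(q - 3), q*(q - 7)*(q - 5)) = q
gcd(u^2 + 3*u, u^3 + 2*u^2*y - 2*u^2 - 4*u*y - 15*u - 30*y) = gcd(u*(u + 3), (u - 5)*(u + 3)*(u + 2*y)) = u + 3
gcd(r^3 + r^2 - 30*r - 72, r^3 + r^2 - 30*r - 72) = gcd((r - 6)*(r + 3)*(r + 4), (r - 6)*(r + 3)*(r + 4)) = r^3 + r^2 - 30*r - 72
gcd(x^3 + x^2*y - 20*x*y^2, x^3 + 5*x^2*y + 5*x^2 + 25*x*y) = x^2 + 5*x*y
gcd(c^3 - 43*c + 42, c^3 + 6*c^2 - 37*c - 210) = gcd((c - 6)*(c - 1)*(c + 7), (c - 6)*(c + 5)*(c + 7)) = c^2 + c - 42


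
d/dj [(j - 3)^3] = 3*(j - 3)^2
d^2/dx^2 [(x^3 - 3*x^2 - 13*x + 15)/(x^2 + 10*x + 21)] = 192/(x^3 + 21*x^2 + 147*x + 343)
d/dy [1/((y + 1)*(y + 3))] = 2*(-y - 2)/(y^4 + 8*y^3 + 22*y^2 + 24*y + 9)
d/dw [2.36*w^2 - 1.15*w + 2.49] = 4.72*w - 1.15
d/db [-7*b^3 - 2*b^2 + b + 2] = -21*b^2 - 4*b + 1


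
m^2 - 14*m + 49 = (m - 7)^2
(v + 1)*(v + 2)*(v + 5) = v^3 + 8*v^2 + 17*v + 10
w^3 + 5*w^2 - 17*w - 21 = (w - 3)*(w + 1)*(w + 7)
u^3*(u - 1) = u^4 - u^3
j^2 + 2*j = j*(j + 2)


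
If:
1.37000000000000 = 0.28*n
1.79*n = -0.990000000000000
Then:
No Solution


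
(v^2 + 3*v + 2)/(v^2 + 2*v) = (v + 1)/v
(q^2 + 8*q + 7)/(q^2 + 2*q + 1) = (q + 7)/(q + 1)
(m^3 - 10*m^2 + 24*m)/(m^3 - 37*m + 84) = m*(m - 6)/(m^2 + 4*m - 21)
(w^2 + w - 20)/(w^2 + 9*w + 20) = (w - 4)/(w + 4)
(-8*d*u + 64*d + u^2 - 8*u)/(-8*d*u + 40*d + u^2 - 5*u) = (u - 8)/(u - 5)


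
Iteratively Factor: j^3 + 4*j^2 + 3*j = (j + 3)*(j^2 + j) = (j + 1)*(j + 3)*(j)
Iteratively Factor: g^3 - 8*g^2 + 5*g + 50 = (g - 5)*(g^2 - 3*g - 10) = (g - 5)^2*(g + 2)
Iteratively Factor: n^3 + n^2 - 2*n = (n)*(n^2 + n - 2) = n*(n - 1)*(n + 2)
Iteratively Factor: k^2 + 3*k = (k)*(k + 3)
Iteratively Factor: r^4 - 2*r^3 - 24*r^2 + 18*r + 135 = (r + 3)*(r^3 - 5*r^2 - 9*r + 45) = (r + 3)^2*(r^2 - 8*r + 15) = (r - 3)*(r + 3)^2*(r - 5)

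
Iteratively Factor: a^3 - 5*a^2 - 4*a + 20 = (a + 2)*(a^2 - 7*a + 10) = (a - 2)*(a + 2)*(a - 5)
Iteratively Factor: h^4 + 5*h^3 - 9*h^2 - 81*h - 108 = (h + 3)*(h^3 + 2*h^2 - 15*h - 36) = (h - 4)*(h + 3)*(h^2 + 6*h + 9) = (h - 4)*(h + 3)^2*(h + 3)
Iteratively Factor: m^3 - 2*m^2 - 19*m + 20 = (m + 4)*(m^2 - 6*m + 5) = (m - 5)*(m + 4)*(m - 1)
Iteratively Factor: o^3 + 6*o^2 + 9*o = (o)*(o^2 + 6*o + 9) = o*(o + 3)*(o + 3)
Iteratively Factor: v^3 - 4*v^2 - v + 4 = (v + 1)*(v^2 - 5*v + 4) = (v - 4)*(v + 1)*(v - 1)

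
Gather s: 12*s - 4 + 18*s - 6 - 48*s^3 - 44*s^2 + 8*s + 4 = -48*s^3 - 44*s^2 + 38*s - 6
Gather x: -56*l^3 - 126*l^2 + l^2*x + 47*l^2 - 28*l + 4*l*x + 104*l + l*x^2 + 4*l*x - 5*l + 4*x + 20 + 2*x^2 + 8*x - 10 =-56*l^3 - 79*l^2 + 71*l + x^2*(l + 2) + x*(l^2 + 8*l + 12) + 10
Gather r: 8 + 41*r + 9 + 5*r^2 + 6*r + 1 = 5*r^2 + 47*r + 18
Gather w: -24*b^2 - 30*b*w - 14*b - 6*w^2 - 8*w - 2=-24*b^2 - 14*b - 6*w^2 + w*(-30*b - 8) - 2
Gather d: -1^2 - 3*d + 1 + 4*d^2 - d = 4*d^2 - 4*d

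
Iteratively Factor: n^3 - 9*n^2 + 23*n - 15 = (n - 3)*(n^2 - 6*n + 5) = (n - 3)*(n - 1)*(n - 5)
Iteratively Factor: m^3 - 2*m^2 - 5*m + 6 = (m - 3)*(m^2 + m - 2) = (m - 3)*(m - 1)*(m + 2)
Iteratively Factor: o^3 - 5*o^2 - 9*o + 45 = (o - 5)*(o^2 - 9) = (o - 5)*(o + 3)*(o - 3)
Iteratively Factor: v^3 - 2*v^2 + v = (v)*(v^2 - 2*v + 1) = v*(v - 1)*(v - 1)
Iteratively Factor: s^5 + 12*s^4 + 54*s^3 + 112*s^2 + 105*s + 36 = (s + 3)*(s^4 + 9*s^3 + 27*s^2 + 31*s + 12) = (s + 3)*(s + 4)*(s^3 + 5*s^2 + 7*s + 3) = (s + 1)*(s + 3)*(s + 4)*(s^2 + 4*s + 3) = (s + 1)*(s + 3)^2*(s + 4)*(s + 1)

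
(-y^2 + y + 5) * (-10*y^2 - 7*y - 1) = 10*y^4 - 3*y^3 - 56*y^2 - 36*y - 5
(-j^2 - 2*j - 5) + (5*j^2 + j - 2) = 4*j^2 - j - 7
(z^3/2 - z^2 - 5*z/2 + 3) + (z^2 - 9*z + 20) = z^3/2 - 23*z/2 + 23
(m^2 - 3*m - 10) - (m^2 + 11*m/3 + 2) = -20*m/3 - 12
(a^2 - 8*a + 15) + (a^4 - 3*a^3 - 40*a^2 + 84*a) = a^4 - 3*a^3 - 39*a^2 + 76*a + 15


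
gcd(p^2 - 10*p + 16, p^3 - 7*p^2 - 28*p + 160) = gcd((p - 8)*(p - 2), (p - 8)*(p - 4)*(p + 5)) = p - 8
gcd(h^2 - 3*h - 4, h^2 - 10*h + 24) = h - 4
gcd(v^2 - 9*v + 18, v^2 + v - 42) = v - 6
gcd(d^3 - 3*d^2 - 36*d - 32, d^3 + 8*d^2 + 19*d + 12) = d^2 + 5*d + 4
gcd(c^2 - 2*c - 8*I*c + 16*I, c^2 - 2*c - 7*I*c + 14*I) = c - 2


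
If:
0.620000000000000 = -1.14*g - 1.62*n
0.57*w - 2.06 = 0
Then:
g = -1.42105263157895*n - 0.543859649122807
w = 3.61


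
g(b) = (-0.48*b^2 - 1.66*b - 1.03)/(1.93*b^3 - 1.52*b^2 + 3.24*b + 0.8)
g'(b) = (-0.96*b - 1.66)/(1.93*b^3 - 1.52*b^2 + 3.24*b + 0.8) + (-5.79*b^2 + 3.04*b - 3.24)*(-0.48*b^2 - 1.66*b - 1.03)/(1.93*b^3 - 1.52*b^2 + 3.24*b + 0.8)^2 = (0.9264*b^4 + 6.4076*b^3 + 1.8853*b^2 - 3.8992*b + 2.0092)/(3.7249*b^6 - 5.8672*b^5 + 14.8168*b^4 - 6.7616*b^3 + 8.0656*b^2 + 5.184*b + 0.64)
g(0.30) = -0.93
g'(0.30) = 0.42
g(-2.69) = 0.00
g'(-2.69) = -0.02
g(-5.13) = 0.02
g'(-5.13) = -0.00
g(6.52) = -0.07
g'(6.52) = 0.01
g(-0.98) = -0.02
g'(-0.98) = 0.08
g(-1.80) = -0.02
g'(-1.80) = -0.03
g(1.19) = -0.64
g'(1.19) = 0.38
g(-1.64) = -0.02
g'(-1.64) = -0.03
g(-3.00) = 0.00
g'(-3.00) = -0.01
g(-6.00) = 0.02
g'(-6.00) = -0.00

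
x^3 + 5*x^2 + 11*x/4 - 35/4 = (x - 1)*(x + 5/2)*(x + 7/2)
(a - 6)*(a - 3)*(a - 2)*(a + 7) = a^4 - 4*a^3 - 41*a^2 + 216*a - 252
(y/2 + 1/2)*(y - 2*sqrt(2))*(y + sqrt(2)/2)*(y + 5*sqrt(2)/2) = y^4/2 + y^3/2 + sqrt(2)*y^3/2 - 19*y^2/4 + sqrt(2)*y^2/2 - 19*y/4 - 5*sqrt(2)*y/2 - 5*sqrt(2)/2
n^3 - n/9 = n*(n - 1/3)*(n + 1/3)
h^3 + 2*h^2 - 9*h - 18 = (h - 3)*(h + 2)*(h + 3)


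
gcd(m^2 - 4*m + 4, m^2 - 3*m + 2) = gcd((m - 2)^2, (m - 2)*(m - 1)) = m - 2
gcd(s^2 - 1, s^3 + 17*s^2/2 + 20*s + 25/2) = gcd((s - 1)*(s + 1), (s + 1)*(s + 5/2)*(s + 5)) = s + 1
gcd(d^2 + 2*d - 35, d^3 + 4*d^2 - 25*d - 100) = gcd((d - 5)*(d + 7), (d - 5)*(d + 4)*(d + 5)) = d - 5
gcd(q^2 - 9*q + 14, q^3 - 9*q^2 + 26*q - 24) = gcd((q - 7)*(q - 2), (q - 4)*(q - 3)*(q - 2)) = q - 2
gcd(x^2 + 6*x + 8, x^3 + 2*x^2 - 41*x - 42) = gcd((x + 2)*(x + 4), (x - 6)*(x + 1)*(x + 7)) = 1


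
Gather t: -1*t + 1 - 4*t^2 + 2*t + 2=-4*t^2 + t + 3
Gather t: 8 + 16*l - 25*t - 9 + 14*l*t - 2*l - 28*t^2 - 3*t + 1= 14*l - 28*t^2 + t*(14*l - 28)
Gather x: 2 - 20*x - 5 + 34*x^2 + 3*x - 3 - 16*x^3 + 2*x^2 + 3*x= -16*x^3 + 36*x^2 - 14*x - 6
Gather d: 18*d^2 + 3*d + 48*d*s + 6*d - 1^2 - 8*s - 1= 18*d^2 + d*(48*s + 9) - 8*s - 2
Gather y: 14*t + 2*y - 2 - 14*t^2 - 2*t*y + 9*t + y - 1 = -14*t^2 + 23*t + y*(3 - 2*t) - 3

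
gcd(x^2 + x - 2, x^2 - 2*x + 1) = x - 1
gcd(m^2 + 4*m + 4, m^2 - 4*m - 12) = m + 2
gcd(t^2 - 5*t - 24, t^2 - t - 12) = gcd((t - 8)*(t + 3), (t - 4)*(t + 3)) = t + 3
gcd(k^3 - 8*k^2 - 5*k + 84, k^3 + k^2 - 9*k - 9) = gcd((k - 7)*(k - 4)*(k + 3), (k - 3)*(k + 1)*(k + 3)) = k + 3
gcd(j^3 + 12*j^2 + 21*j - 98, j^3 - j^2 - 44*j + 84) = j^2 + 5*j - 14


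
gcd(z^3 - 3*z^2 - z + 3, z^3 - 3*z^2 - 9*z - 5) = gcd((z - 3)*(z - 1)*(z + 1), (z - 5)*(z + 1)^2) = z + 1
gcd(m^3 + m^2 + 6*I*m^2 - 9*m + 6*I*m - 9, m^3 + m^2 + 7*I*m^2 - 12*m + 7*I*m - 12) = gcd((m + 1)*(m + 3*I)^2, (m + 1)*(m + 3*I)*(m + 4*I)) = m^2 + m*(1 + 3*I) + 3*I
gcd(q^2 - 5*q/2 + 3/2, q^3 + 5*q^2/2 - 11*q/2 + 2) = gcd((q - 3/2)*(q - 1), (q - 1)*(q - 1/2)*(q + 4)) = q - 1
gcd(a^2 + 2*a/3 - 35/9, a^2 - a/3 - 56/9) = a + 7/3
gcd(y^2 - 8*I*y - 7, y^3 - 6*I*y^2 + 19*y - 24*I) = y - I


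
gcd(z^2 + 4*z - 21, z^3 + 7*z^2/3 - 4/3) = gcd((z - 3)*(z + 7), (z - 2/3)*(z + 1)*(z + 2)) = 1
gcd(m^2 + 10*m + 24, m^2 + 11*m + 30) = m + 6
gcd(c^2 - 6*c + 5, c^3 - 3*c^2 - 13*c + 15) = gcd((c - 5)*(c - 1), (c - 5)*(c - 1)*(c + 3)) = c^2 - 6*c + 5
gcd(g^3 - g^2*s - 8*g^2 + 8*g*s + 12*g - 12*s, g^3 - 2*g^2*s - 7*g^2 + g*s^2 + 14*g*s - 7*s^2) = -g + s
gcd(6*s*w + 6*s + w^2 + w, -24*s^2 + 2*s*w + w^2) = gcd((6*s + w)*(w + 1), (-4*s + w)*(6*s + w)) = 6*s + w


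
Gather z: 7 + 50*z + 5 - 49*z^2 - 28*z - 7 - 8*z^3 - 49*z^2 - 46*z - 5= -8*z^3 - 98*z^2 - 24*z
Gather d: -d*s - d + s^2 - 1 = d*(-s - 1) + s^2 - 1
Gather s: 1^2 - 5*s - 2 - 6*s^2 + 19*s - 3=-6*s^2 + 14*s - 4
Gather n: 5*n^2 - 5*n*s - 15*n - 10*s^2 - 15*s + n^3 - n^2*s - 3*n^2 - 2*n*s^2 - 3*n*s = n^3 + n^2*(2 - s) + n*(-2*s^2 - 8*s - 15) - 10*s^2 - 15*s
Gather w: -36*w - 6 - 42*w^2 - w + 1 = -42*w^2 - 37*w - 5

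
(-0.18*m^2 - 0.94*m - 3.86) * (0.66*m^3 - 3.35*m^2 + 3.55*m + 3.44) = -0.1188*m^5 - 0.0174*m^4 - 0.0376*m^3 + 8.9748*m^2 - 16.9366*m - 13.2784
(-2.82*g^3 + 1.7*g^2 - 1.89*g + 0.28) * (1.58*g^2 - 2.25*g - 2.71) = -4.4556*g^5 + 9.031*g^4 + 0.831*g^3 + 0.0878999999999994*g^2 + 4.4919*g - 0.7588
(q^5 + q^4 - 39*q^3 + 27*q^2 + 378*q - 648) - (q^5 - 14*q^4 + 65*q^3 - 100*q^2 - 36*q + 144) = 15*q^4 - 104*q^3 + 127*q^2 + 414*q - 792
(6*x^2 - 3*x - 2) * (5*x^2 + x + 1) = 30*x^4 - 9*x^3 - 7*x^2 - 5*x - 2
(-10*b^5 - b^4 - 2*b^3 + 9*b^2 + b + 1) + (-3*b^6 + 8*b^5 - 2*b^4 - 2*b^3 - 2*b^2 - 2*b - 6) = -3*b^6 - 2*b^5 - 3*b^4 - 4*b^3 + 7*b^2 - b - 5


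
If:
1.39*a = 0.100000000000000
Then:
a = 0.07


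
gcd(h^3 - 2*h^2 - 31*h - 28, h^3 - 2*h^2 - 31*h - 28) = h^3 - 2*h^2 - 31*h - 28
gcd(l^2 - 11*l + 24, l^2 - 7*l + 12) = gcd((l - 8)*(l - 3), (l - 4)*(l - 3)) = l - 3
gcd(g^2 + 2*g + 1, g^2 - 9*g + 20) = 1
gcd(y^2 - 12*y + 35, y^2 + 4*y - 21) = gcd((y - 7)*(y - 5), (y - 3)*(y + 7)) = 1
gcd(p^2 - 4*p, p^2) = p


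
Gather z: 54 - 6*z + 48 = 102 - 6*z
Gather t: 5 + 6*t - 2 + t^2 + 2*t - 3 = t^2 + 8*t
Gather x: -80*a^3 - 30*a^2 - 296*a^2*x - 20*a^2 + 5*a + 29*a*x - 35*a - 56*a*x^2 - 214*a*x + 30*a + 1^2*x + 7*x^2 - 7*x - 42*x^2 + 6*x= -80*a^3 - 50*a^2 + x^2*(-56*a - 35) + x*(-296*a^2 - 185*a)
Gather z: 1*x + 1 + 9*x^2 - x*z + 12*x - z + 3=9*x^2 + 13*x + z*(-x - 1) + 4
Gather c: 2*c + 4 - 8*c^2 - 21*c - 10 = -8*c^2 - 19*c - 6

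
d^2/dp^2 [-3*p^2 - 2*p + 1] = -6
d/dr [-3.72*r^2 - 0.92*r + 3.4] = -7.44*r - 0.92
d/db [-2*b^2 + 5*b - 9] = 5 - 4*b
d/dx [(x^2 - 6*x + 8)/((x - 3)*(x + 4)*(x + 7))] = (-x^4 + 12*x^3 + 19*x^2 - 296*x + 544)/(x^6 + 16*x^5 + 54*x^4 - 248*x^3 - 1319*x^2 + 840*x + 7056)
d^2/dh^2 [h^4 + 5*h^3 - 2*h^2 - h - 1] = 12*h^2 + 30*h - 4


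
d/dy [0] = 0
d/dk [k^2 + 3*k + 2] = 2*k + 3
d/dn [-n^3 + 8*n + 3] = 8 - 3*n^2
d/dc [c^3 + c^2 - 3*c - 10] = 3*c^2 + 2*c - 3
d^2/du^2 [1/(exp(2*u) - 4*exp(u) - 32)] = 4*((1 - exp(u))*(-exp(2*u) + 4*exp(u) + 32) - 2*(exp(u) - 2)^2*exp(u))*exp(u)/(-exp(2*u) + 4*exp(u) + 32)^3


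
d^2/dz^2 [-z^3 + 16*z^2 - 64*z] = 32 - 6*z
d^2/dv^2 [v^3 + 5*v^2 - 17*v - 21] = 6*v + 10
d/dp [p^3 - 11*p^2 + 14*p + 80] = 3*p^2 - 22*p + 14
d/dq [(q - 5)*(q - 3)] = 2*q - 8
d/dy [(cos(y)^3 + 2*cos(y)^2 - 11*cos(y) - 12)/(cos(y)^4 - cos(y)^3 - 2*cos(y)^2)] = (cos(y)^3 + 2*cos(y)^2 - 38*cos(y) + 48)*sin(y)/((cos(y) - 2)^2*cos(y)^3)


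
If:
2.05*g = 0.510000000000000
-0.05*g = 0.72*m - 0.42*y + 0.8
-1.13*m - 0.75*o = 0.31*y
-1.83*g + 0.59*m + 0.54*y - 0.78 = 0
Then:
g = 0.25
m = 0.13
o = -1.08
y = 2.15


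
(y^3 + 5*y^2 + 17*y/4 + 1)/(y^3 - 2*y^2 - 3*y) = (y^3 + 5*y^2 + 17*y/4 + 1)/(y*(y^2 - 2*y - 3))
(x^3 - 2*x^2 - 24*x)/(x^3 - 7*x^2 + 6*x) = (x + 4)/(x - 1)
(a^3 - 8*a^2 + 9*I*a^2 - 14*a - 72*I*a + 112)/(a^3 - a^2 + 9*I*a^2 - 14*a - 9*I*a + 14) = (a - 8)/(a - 1)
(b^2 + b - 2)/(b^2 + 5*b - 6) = (b + 2)/(b + 6)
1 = 1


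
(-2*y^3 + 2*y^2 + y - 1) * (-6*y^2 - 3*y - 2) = 12*y^5 - 6*y^4 - 8*y^3 - y^2 + y + 2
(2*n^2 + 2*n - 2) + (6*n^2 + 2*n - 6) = 8*n^2 + 4*n - 8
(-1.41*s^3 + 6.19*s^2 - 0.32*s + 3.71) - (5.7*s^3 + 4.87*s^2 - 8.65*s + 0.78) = -7.11*s^3 + 1.32*s^2 + 8.33*s + 2.93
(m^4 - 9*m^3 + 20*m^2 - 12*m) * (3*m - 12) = 3*m^5 - 39*m^4 + 168*m^3 - 276*m^2 + 144*m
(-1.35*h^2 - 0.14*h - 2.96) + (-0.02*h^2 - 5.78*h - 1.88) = -1.37*h^2 - 5.92*h - 4.84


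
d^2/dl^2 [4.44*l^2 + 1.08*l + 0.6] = 8.88000000000000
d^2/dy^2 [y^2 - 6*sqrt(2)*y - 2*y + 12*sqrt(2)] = 2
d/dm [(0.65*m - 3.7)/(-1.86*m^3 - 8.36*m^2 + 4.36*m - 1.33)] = (2.418*m^3 - 15.212*m^2 - 61.864*m + 15.2675)/(3.4596*m^6 + 31.0992*m^5 + 53.6704*m^4 - 67.9516*m^3 + 41.2472*m^2 - 11.5976*m + 1.7689)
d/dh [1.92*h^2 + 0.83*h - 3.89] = 3.84*h + 0.83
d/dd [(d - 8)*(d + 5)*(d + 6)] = 3*d^2 + 6*d - 58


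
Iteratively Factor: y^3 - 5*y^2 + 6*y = (y)*(y^2 - 5*y + 6) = y*(y - 2)*(y - 3)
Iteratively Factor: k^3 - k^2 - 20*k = (k)*(k^2 - k - 20) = k*(k - 5)*(k + 4)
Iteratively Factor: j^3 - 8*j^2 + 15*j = (j - 3)*(j^2 - 5*j) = j*(j - 3)*(j - 5)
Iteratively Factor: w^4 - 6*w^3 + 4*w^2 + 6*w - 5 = (w - 1)*(w^3 - 5*w^2 - w + 5) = (w - 1)^2*(w^2 - 4*w - 5) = (w - 1)^2*(w + 1)*(w - 5)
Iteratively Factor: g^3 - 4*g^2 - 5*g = (g + 1)*(g^2 - 5*g) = (g - 5)*(g + 1)*(g)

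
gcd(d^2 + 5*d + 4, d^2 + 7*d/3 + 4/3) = d + 1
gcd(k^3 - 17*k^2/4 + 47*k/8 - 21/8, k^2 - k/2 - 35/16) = k - 7/4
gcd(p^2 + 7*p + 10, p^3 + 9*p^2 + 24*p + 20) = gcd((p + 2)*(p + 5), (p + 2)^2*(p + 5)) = p^2 + 7*p + 10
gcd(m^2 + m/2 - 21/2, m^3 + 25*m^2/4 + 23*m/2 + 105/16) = m + 7/2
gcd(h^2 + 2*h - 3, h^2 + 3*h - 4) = h - 1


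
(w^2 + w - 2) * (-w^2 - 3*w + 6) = -w^4 - 4*w^3 + 5*w^2 + 12*w - 12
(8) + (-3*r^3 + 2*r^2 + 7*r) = -3*r^3 + 2*r^2 + 7*r + 8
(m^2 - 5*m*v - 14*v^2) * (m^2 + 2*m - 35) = m^4 - 5*m^3*v + 2*m^3 - 14*m^2*v^2 - 10*m^2*v - 35*m^2 - 28*m*v^2 + 175*m*v + 490*v^2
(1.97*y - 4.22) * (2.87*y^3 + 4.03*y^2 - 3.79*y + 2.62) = 5.6539*y^4 - 4.1723*y^3 - 24.4729*y^2 + 21.1552*y - 11.0564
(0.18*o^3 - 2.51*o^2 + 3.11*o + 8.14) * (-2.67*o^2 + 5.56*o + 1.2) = -0.4806*o^5 + 7.7025*o^4 - 22.0433*o^3 - 7.4542*o^2 + 48.9904*o + 9.768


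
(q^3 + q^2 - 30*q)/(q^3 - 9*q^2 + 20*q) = (q + 6)/(q - 4)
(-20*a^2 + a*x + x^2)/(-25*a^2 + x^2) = (-4*a + x)/(-5*a + x)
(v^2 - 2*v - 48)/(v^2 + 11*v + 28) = (v^2 - 2*v - 48)/(v^2 + 11*v + 28)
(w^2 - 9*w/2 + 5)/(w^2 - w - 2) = (w - 5/2)/(w + 1)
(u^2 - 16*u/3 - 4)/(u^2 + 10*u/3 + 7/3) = (3*u^2 - 16*u - 12)/(3*u^2 + 10*u + 7)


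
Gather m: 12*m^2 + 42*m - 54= 12*m^2 + 42*m - 54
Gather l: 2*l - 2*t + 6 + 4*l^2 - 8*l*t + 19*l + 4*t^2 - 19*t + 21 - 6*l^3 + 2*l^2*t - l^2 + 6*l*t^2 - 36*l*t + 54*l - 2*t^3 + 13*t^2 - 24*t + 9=-6*l^3 + l^2*(2*t + 3) + l*(6*t^2 - 44*t + 75) - 2*t^3 + 17*t^2 - 45*t + 36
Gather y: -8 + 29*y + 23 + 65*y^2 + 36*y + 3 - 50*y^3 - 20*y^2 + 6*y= -50*y^3 + 45*y^2 + 71*y + 18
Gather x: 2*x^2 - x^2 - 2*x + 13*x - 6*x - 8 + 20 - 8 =x^2 + 5*x + 4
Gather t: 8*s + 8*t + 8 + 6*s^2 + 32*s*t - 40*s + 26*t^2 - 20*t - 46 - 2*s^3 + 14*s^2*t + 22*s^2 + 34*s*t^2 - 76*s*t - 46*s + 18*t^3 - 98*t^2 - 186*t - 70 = -2*s^3 + 28*s^2 - 78*s + 18*t^3 + t^2*(34*s - 72) + t*(14*s^2 - 44*s - 198) - 108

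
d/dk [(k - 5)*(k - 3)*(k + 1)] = 3*k^2 - 14*k + 7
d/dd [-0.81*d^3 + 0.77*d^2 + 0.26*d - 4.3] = -2.43*d^2 + 1.54*d + 0.26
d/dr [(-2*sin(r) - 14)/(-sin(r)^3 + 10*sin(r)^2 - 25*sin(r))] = 2*(-21*sin(r) + cos(2*r) + 34)*cos(r)/((sin(r) - 5)^3*sin(r)^2)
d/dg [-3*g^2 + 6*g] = 6 - 6*g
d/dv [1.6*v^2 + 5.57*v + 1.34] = 3.2*v + 5.57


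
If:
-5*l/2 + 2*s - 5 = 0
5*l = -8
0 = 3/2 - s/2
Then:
No Solution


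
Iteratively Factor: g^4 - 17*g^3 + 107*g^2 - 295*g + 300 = (g - 3)*(g^3 - 14*g^2 + 65*g - 100) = (g - 5)*(g - 3)*(g^2 - 9*g + 20) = (g - 5)^2*(g - 3)*(g - 4)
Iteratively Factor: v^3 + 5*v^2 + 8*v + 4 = (v + 1)*(v^2 + 4*v + 4) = (v + 1)*(v + 2)*(v + 2)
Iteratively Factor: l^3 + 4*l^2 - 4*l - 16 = (l + 2)*(l^2 + 2*l - 8) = (l + 2)*(l + 4)*(l - 2)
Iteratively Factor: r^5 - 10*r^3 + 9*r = (r + 1)*(r^4 - r^3 - 9*r^2 + 9*r) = r*(r + 1)*(r^3 - r^2 - 9*r + 9) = r*(r - 3)*(r + 1)*(r^2 + 2*r - 3) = r*(r - 3)*(r + 1)*(r + 3)*(r - 1)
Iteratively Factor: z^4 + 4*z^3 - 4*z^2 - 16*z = (z)*(z^3 + 4*z^2 - 4*z - 16) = z*(z - 2)*(z^2 + 6*z + 8) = z*(z - 2)*(z + 4)*(z + 2)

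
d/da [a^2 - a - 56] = 2*a - 1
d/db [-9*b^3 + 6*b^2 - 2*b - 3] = -27*b^2 + 12*b - 2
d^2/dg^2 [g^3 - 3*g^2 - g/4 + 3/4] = 6*g - 6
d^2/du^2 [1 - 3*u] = 0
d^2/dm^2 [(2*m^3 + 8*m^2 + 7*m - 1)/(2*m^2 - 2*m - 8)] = (25*m^3 + 117*m^2 + 183*m + 95)/(m^6 - 3*m^5 - 9*m^4 + 23*m^3 + 36*m^2 - 48*m - 64)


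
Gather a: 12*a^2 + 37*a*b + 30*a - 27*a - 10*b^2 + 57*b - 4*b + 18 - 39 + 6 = 12*a^2 + a*(37*b + 3) - 10*b^2 + 53*b - 15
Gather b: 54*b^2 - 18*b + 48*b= 54*b^2 + 30*b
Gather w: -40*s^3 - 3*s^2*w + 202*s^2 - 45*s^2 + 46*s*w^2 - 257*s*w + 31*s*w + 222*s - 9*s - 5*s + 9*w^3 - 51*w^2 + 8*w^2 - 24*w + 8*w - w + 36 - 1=-40*s^3 + 157*s^2 + 208*s + 9*w^3 + w^2*(46*s - 43) + w*(-3*s^2 - 226*s - 17) + 35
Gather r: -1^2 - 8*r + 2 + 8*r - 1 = 0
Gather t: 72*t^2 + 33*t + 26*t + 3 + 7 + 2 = 72*t^2 + 59*t + 12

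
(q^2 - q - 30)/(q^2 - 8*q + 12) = (q + 5)/(q - 2)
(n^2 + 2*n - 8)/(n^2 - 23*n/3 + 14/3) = 3*(n^2 + 2*n - 8)/(3*n^2 - 23*n + 14)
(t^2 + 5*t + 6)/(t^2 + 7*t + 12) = (t + 2)/(t + 4)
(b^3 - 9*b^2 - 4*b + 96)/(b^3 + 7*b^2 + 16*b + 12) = (b^2 - 12*b + 32)/(b^2 + 4*b + 4)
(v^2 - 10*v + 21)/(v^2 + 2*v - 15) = (v - 7)/(v + 5)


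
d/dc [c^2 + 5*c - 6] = 2*c + 5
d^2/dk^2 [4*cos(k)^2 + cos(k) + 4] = -cos(k) - 8*cos(2*k)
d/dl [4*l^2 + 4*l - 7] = 8*l + 4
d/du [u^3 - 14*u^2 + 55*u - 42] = 3*u^2 - 28*u + 55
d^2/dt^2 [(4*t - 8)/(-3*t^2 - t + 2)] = 8*(-(t - 2)*(6*t + 1)^2 + (9*t - 5)*(3*t^2 + t - 2))/(3*t^2 + t - 2)^3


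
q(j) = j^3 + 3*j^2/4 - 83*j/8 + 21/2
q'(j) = 3*j^2 + 3*j/2 - 83/8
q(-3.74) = 7.48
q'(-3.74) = 25.98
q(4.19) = 53.76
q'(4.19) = 48.58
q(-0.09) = 11.44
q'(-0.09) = -10.49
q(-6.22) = -136.59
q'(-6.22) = 96.36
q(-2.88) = 22.71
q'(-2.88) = 10.19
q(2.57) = 5.76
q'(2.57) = 13.29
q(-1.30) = 23.06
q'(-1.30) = -7.26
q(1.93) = 0.46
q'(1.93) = 3.69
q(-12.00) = -1485.00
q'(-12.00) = 403.62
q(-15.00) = -3040.12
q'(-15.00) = 642.12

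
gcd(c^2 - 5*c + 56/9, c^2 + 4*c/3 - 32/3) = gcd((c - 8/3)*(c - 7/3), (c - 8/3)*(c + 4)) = c - 8/3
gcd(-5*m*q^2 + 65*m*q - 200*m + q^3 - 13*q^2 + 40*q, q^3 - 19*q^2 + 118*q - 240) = q^2 - 13*q + 40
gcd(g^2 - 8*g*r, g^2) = g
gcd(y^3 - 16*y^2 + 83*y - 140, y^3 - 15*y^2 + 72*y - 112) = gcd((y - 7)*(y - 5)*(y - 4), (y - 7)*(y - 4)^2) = y^2 - 11*y + 28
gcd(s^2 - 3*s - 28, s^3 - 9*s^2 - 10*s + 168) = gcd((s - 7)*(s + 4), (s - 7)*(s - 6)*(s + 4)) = s^2 - 3*s - 28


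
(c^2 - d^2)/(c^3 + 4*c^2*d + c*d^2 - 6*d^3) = (c + d)/(c^2 + 5*c*d + 6*d^2)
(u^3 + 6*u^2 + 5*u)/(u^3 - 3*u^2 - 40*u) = (u + 1)/(u - 8)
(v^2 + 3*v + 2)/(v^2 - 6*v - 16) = (v + 1)/(v - 8)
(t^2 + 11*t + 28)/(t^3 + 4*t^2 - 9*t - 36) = (t + 7)/(t^2 - 9)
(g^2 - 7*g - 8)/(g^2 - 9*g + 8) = (g + 1)/(g - 1)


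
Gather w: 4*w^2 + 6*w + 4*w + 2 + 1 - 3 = 4*w^2 + 10*w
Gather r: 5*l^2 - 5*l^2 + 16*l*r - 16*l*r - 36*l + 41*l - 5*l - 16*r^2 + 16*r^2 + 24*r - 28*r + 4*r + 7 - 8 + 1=0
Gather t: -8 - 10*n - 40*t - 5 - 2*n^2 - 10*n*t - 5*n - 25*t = -2*n^2 - 15*n + t*(-10*n - 65) - 13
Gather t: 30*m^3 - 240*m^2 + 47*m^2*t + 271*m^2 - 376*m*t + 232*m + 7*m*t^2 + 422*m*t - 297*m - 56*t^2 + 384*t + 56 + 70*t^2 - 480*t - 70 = 30*m^3 + 31*m^2 - 65*m + t^2*(7*m + 14) + t*(47*m^2 + 46*m - 96) - 14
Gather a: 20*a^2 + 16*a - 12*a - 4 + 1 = 20*a^2 + 4*a - 3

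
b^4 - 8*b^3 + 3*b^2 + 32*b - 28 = (b - 7)*(b - 2)*(b - 1)*(b + 2)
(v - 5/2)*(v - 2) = v^2 - 9*v/2 + 5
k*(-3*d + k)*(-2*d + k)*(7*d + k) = 42*d^3*k - 29*d^2*k^2 + 2*d*k^3 + k^4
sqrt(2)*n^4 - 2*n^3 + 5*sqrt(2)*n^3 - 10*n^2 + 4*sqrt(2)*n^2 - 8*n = n*(n + 4)*(n - sqrt(2))*(sqrt(2)*n + sqrt(2))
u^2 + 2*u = u*(u + 2)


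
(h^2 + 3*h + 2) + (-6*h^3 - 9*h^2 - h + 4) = -6*h^3 - 8*h^2 + 2*h + 6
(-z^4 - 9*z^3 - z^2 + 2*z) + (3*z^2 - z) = -z^4 - 9*z^3 + 2*z^2 + z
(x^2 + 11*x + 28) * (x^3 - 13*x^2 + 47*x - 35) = x^5 - 2*x^4 - 68*x^3 + 118*x^2 + 931*x - 980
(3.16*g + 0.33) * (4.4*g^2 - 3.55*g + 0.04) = 13.904*g^3 - 9.766*g^2 - 1.0451*g + 0.0132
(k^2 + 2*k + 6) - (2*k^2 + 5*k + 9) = -k^2 - 3*k - 3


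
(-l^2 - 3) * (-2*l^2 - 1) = 2*l^4 + 7*l^2 + 3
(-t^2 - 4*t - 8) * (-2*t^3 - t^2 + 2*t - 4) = 2*t^5 + 9*t^4 + 18*t^3 + 4*t^2 + 32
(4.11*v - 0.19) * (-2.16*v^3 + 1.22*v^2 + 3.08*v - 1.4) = -8.8776*v^4 + 5.4246*v^3 + 12.427*v^2 - 6.3392*v + 0.266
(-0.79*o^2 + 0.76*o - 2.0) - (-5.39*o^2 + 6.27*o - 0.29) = 4.6*o^2 - 5.51*o - 1.71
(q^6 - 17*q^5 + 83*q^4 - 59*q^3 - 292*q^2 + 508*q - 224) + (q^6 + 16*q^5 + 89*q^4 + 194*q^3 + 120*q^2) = 2*q^6 - q^5 + 172*q^4 + 135*q^3 - 172*q^2 + 508*q - 224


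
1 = 1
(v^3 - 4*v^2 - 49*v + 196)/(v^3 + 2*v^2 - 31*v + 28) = (v - 7)/(v - 1)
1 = 1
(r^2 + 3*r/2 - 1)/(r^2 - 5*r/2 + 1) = (r + 2)/(r - 2)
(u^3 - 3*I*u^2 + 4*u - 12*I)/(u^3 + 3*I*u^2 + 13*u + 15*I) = (u^2 + 4)/(u^2 + 6*I*u - 5)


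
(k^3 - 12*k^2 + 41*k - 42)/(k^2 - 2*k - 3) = (k^2 - 9*k + 14)/(k + 1)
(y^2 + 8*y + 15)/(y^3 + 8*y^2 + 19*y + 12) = (y + 5)/(y^2 + 5*y + 4)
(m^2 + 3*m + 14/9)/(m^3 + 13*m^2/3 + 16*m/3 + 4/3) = (9*m^2 + 27*m + 14)/(3*(3*m^3 + 13*m^2 + 16*m + 4))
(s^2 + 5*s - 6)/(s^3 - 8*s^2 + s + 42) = (s^2 + 5*s - 6)/(s^3 - 8*s^2 + s + 42)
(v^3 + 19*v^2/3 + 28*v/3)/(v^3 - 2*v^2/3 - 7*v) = (v + 4)/(v - 3)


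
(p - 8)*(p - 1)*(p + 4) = p^3 - 5*p^2 - 28*p + 32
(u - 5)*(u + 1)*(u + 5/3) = u^3 - 7*u^2/3 - 35*u/3 - 25/3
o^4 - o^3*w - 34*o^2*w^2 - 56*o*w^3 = o*(o - 7*w)*(o + 2*w)*(o + 4*w)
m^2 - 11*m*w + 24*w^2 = (m - 8*w)*(m - 3*w)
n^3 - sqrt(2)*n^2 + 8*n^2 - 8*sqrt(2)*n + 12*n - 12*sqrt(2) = (n + 2)*(n + 6)*(n - sqrt(2))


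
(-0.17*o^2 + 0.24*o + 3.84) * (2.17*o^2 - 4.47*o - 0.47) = -0.3689*o^4 + 1.2807*o^3 + 7.3399*o^2 - 17.2776*o - 1.8048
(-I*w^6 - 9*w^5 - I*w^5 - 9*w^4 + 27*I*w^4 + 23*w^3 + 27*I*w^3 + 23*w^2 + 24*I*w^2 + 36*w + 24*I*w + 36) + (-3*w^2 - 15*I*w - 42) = -I*w^6 - 9*w^5 - I*w^5 - 9*w^4 + 27*I*w^4 + 23*w^3 + 27*I*w^3 + 20*w^2 + 24*I*w^2 + 36*w + 9*I*w - 6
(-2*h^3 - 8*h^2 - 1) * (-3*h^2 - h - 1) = 6*h^5 + 26*h^4 + 10*h^3 + 11*h^2 + h + 1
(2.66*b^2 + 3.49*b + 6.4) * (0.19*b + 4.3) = 0.5054*b^3 + 12.1011*b^2 + 16.223*b + 27.52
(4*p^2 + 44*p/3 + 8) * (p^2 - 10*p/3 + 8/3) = 4*p^4 + 4*p^3/3 - 272*p^2/9 + 112*p/9 + 64/3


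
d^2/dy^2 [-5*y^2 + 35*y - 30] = -10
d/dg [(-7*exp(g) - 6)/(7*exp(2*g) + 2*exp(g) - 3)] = (49*exp(2*g) + 84*exp(g) + 33)*exp(g)/(49*exp(4*g) + 28*exp(3*g) - 38*exp(2*g) - 12*exp(g) + 9)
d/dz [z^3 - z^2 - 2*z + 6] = 3*z^2 - 2*z - 2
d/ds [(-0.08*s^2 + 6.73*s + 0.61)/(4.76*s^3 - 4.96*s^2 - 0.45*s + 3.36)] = (0.3808*s^4 - 64.0696*s^3 + 24.706*s^2 + 5.5136*s + 22.8873)/(22.6576*s^6 - 47.2192*s^5 + 20.3176*s^4 + 36.4512*s^3 - 33.1287*s^2 - 3.024*s + 11.2896)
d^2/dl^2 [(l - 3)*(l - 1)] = 2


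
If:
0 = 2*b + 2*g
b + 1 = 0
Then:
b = -1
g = 1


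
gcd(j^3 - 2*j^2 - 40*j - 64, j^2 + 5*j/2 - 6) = j + 4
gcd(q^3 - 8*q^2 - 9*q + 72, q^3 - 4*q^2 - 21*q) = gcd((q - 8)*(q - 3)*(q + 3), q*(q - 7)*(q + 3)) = q + 3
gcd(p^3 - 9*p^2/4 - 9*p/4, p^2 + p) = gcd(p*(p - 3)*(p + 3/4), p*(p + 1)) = p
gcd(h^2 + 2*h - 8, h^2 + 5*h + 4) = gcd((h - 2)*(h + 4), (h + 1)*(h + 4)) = h + 4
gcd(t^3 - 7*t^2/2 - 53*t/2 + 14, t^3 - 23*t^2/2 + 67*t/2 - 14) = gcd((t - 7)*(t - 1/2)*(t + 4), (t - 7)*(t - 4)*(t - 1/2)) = t^2 - 15*t/2 + 7/2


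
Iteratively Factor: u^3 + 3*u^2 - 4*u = (u + 4)*(u^2 - u) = u*(u + 4)*(u - 1)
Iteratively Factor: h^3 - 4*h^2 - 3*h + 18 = (h - 3)*(h^2 - h - 6) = (h - 3)^2*(h + 2)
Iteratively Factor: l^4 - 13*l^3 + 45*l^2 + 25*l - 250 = (l - 5)*(l^3 - 8*l^2 + 5*l + 50) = (l - 5)*(l + 2)*(l^2 - 10*l + 25) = (l - 5)^2*(l + 2)*(l - 5)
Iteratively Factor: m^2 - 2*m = (m - 2)*(m)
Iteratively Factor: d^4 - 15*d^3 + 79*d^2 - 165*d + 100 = (d - 5)*(d^3 - 10*d^2 + 29*d - 20) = (d - 5)^2*(d^2 - 5*d + 4) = (d - 5)^2*(d - 4)*(d - 1)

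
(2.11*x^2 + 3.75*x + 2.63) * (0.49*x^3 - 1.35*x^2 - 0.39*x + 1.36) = 1.0339*x^5 - 1.011*x^4 - 4.5967*x^3 - 2.1434*x^2 + 4.0743*x + 3.5768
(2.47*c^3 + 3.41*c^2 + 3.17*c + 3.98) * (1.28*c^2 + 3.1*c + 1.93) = 3.1616*c^5 + 12.0218*c^4 + 19.3957*c^3 + 21.5027*c^2 + 18.4561*c + 7.6814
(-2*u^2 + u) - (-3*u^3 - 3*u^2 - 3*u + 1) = 3*u^3 + u^2 + 4*u - 1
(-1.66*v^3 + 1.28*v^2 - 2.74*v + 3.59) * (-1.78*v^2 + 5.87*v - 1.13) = 2.9548*v^5 - 12.0226*v^4 + 14.2666*v^3 - 23.9204*v^2 + 24.1695*v - 4.0567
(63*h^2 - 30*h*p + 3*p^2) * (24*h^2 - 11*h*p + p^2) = 1512*h^4 - 1413*h^3*p + 465*h^2*p^2 - 63*h*p^3 + 3*p^4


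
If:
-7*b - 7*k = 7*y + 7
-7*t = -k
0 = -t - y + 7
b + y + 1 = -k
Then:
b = 6*y - 50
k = 49 - 7*y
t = 7 - y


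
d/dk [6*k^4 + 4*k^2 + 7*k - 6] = 24*k^3 + 8*k + 7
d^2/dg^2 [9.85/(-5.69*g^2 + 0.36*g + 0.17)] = (-637.80917*g^2 + 40.35348*g + 9.85*(11.38*g - 0.36)*(22.76*g - 0.72) + 19.05581)/(-5.69*g^2 + 0.36*g + 0.17)^3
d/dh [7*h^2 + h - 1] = 14*h + 1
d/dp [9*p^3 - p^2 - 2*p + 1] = 27*p^2 - 2*p - 2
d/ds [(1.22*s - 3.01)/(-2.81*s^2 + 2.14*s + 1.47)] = (3.4282*s^2 - 16.9162*s + 8.2348)/(7.8961*s^4 - 12.0268*s^3 - 3.6818*s^2 + 6.2916*s + 2.1609)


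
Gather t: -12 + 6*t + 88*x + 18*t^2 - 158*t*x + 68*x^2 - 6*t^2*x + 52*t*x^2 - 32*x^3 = t^2*(18 - 6*x) + t*(52*x^2 - 158*x + 6) - 32*x^3 + 68*x^2 + 88*x - 12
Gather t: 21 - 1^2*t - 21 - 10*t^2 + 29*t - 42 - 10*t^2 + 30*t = -20*t^2 + 58*t - 42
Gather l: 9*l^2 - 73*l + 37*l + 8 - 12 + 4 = 9*l^2 - 36*l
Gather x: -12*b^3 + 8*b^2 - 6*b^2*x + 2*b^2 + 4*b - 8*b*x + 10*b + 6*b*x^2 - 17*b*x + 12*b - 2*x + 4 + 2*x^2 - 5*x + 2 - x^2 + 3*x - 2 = -12*b^3 + 10*b^2 + 26*b + x^2*(6*b + 1) + x*(-6*b^2 - 25*b - 4) + 4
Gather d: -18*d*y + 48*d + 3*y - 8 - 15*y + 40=d*(48 - 18*y) - 12*y + 32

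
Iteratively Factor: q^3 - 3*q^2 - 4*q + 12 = (q - 3)*(q^2 - 4) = (q - 3)*(q + 2)*(q - 2)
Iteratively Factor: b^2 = (b)*(b)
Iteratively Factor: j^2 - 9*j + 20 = (j - 5)*(j - 4)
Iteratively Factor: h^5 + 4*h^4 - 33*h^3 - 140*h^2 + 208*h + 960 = (h - 5)*(h^4 + 9*h^3 + 12*h^2 - 80*h - 192) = (h - 5)*(h - 3)*(h^3 + 12*h^2 + 48*h + 64) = (h - 5)*(h - 3)*(h + 4)*(h^2 + 8*h + 16) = (h - 5)*(h - 3)*(h + 4)^2*(h + 4)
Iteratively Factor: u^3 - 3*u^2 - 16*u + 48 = (u + 4)*(u^2 - 7*u + 12) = (u - 4)*(u + 4)*(u - 3)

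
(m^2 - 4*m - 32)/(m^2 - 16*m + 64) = (m + 4)/(m - 8)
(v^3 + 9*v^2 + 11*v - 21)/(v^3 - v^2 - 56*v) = (v^2 + 2*v - 3)/(v*(v - 8))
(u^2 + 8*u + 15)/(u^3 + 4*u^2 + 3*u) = (u + 5)/(u*(u + 1))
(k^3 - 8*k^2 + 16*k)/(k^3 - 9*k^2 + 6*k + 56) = k*(k - 4)/(k^2 - 5*k - 14)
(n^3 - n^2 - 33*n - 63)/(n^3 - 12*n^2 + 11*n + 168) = (n + 3)/(n - 8)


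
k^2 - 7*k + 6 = (k - 6)*(k - 1)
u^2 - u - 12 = (u - 4)*(u + 3)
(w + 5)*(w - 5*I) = w^2 + 5*w - 5*I*w - 25*I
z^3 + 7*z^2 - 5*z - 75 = (z - 3)*(z + 5)^2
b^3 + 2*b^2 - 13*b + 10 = (b - 2)*(b - 1)*(b + 5)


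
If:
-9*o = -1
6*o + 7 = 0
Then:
No Solution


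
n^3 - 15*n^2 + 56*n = n*(n - 8)*(n - 7)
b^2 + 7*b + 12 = (b + 3)*(b + 4)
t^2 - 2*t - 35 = (t - 7)*(t + 5)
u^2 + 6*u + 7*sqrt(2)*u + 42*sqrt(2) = (u + 6)*(u + 7*sqrt(2))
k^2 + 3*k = k*(k + 3)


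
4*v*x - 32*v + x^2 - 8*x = (4*v + x)*(x - 8)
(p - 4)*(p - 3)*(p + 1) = p^3 - 6*p^2 + 5*p + 12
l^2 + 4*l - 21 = (l - 3)*(l + 7)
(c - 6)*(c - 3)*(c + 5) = c^3 - 4*c^2 - 27*c + 90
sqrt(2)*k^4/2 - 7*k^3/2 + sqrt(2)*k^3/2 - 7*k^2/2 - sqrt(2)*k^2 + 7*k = k*(k - 1)*(k - 7*sqrt(2)/2)*(sqrt(2)*k/2 + sqrt(2))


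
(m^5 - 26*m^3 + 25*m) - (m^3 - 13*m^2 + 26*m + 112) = m^5 - 27*m^3 + 13*m^2 - m - 112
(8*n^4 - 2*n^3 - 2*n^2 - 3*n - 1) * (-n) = -8*n^5 + 2*n^4 + 2*n^3 + 3*n^2 + n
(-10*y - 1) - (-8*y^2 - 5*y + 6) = 8*y^2 - 5*y - 7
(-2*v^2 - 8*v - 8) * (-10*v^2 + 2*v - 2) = 20*v^4 + 76*v^3 + 68*v^2 + 16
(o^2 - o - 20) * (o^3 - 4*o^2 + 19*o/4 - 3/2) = o^5 - 5*o^4 - 45*o^3/4 + 295*o^2/4 - 187*o/2 + 30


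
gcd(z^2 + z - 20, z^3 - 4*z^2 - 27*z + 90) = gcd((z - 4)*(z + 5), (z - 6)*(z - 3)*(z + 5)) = z + 5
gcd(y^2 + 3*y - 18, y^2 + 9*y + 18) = y + 6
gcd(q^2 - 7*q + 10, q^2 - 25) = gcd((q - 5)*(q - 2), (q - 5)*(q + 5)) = q - 5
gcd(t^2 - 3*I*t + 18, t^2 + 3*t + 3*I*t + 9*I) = t + 3*I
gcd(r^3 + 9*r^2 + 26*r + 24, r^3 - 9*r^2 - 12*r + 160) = r + 4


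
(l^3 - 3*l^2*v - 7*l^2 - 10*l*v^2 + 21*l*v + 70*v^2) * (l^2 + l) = l^5 - 3*l^4*v - 6*l^4 - 10*l^3*v^2 + 18*l^3*v - 7*l^3 + 60*l^2*v^2 + 21*l^2*v + 70*l*v^2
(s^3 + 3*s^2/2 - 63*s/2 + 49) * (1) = s^3 + 3*s^2/2 - 63*s/2 + 49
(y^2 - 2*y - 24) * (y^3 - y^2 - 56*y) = y^5 - 3*y^4 - 78*y^3 + 136*y^2 + 1344*y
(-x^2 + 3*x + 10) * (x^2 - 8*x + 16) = -x^4 + 11*x^3 - 30*x^2 - 32*x + 160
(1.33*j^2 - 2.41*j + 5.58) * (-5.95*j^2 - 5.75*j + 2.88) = -7.9135*j^4 + 6.692*j^3 - 15.5131*j^2 - 39.0258*j + 16.0704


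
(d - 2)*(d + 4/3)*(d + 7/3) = d^3 + 5*d^2/3 - 38*d/9 - 56/9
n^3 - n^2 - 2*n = n*(n - 2)*(n + 1)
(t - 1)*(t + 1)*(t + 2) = t^3 + 2*t^2 - t - 2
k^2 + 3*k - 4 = (k - 1)*(k + 4)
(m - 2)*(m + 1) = m^2 - m - 2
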